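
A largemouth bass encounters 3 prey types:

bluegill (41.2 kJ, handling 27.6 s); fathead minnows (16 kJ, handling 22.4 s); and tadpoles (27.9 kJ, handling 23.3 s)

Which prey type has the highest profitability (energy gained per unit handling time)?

bluegill

In descending order of E/h:
bluegill: 41.2/27.6 = 1.49 kJ/s
tadpoles: 27.9/23.3 = 1.2 kJ/s
fathead minnows: 16/22.4 = 0.714 kJ/s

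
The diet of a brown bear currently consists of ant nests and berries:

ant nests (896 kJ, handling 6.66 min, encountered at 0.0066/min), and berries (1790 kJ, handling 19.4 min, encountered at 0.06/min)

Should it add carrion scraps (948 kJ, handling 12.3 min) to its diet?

Yes

Intake rate on the current diet: R = (0.0066×896 + 0.06×1790) / (1 + 0.0066×6.66 + 0.06×19.4) = 113.3/2.208 = 51.32 kJ/min.
carrion scraps: E/h = 948/12.3 = 77.07 kJ/min.
Since 77.07 > R, including carrion scraps increases the long-run rate.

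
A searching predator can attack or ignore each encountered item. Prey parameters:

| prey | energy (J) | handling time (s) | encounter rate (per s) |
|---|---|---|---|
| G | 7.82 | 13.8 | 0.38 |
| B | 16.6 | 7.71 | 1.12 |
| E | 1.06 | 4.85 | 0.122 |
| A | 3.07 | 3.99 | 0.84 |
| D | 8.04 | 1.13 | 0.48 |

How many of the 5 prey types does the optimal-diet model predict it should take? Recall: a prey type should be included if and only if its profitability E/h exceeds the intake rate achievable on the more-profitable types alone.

1

Profitabilities (E/h, J/s): D 7.12, B 2.15, A 0.769, G 0.567, E 0.219. Add prey in this order while the next type's profitability exceeds the intake rate on those already taken.
Rate on top 1: 2.502. B: 2.15 < 2.502 → exclude; stop.
Optimal diet: D — 1 of 5 types.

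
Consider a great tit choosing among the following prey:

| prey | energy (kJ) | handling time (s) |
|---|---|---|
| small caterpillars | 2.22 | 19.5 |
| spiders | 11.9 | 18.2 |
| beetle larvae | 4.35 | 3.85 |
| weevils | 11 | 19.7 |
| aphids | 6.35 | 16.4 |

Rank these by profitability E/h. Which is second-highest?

In descending order of E/h:
beetle larvae: 4.35/3.85 = 1.13 kJ/s
spiders: 11.9/18.2 = 0.654 kJ/s
weevils: 11/19.7 = 0.558 kJ/s
aphids: 6.35/16.4 = 0.387 kJ/s
small caterpillars: 2.22/19.5 = 0.114 kJ/s

spiders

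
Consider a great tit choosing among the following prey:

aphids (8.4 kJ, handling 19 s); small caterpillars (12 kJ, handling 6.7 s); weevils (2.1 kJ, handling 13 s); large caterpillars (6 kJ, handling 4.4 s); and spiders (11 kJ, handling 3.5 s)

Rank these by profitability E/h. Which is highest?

Profitability E/h (kJ/s): aphids = 8.4/19 = 0.442, small caterpillars = 12/6.7 = 1.79, weevils = 2.1/13 = 0.162, large caterpillars = 6/4.4 = 1.36, spiders = 11/3.5 = 3.14.
Ranked: spiders > small caterpillars > large caterpillars > aphids > weevils.

spiders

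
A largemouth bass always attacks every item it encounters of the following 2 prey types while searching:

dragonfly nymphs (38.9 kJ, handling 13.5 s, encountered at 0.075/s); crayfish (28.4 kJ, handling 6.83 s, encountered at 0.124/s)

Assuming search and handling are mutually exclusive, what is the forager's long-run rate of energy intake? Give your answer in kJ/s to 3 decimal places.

2.252 kJ/s

R = Σλ_iE_i / (1 + Σλ_ih_i)
Numerator: 0.075×38.9 + 0.124×28.4 = 6.439
Denominator: 1 + 0.075×13.5 + 0.124×6.83 = 2.859
R = 6.439/2.859 = 2.252 kJ/s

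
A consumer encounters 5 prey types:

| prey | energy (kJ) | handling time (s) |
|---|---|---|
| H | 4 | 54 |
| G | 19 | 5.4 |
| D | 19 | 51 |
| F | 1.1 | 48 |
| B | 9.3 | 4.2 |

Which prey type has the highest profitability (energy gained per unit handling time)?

Profitability E/h (kJ/s): H = 4/54 = 0.0741, G = 19/5.4 = 3.52, D = 19/51 = 0.373, F = 1.1/48 = 0.0229, B = 9.3/4.2 = 2.21.
Ranked: G > B > D > H > F.

G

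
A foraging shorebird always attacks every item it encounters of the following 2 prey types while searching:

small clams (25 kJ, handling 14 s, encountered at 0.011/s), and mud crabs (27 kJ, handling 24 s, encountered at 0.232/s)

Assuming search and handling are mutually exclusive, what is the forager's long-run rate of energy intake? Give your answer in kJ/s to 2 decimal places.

R = Σλ_iE_i / (1 + Σλ_ih_i)
Numerator: 0.011×25 + 0.232×27 = 6.539
Denominator: 1 + 0.011×14 + 0.232×24 = 6.722
R = 6.539/6.722 = 0.9728 kJ/s

0.97 kJ/s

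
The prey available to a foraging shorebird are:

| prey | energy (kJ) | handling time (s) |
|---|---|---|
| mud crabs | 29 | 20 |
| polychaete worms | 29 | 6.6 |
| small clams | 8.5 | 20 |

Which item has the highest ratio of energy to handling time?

polychaete worms

In descending order of E/h:
polychaete worms: 29/6.6 = 4.39 kJ/s
mud crabs: 29/20 = 1.45 kJ/s
small clams: 8.5/20 = 0.425 kJ/s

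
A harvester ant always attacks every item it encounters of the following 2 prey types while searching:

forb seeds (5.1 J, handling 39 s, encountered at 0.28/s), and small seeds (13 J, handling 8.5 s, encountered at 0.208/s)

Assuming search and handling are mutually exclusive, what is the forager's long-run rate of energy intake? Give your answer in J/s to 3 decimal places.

0.302 J/s

R = Σλ_iE_i / (1 + Σλ_ih_i)
Numerator: 0.28×5.1 + 0.208×13 = 4.132
Denominator: 1 + 0.28×39 + 0.208×8.5 = 13.69
R = 4.132/13.69 = 0.3019 J/s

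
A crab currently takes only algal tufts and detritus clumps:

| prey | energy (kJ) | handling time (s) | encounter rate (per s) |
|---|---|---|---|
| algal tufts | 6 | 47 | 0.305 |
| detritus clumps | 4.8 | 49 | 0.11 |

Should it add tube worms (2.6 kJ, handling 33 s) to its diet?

No

Current rate: (0.305×6 + 0.11×4.8)/(1 + 0.305×47 + 0.11×49) = 0.1138 kJ/s.
tube worms: E/h = 2.6/33 = 0.07879 kJ/s.
0.07879 < 0.1138, so adding tube worms would lower the average — exclude it.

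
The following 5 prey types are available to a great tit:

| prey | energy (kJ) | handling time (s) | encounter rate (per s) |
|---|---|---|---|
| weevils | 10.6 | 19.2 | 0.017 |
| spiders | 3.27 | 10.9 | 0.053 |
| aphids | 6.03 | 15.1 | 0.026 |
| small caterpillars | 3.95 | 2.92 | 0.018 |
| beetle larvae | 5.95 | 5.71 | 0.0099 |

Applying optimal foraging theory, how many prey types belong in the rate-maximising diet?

5

Profitabilities (E/h, kJ/s): small caterpillars 1.35, beetle larvae 1.04, weevils 0.552, aphids 0.399, spiders 0.3. Add prey in this order while the next type's profitability exceeds the intake rate on those already taken.
Rate on top 1: 0.06755. beetle larvae: 1.04 > 0.06755 → include.
Rate on top 2: 0.1172. weevils: 0.552 > 0.1172 → include.
Rate on top 3: 0.2161. aphids: 0.399 > 0.2161 → include.
Rate on top 4: 0.2554. spiders: 0.3 > 0.2554 → include.
Optimal diet: small caterpillars, beetle larvae, weevils, aphids, spiders — 5 of 5 types.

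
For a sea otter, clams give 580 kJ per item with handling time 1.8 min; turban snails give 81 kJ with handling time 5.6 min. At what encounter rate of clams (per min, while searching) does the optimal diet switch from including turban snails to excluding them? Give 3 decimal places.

At the threshold, the rate on clams alone equals the profitability of turban snails: λ·580/(1 + λ·1.8) = 81/5.6 = 14.46.
Rearranging, λ(580 − 14.46×1.8) = 14.46, so λ = 14.46/554 = 0.02611 per min.

0.026 per min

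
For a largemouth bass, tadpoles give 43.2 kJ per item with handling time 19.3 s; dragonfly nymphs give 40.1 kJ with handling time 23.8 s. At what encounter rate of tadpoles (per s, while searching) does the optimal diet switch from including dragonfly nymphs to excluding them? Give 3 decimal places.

Drop dragonfly nymphs once their profitability E₂/h₂ falls below the rate achievable on tadpoles alone: E₂/h₂ = λE₁/(1 + λh₁).
Solve for λ: λE₁h₂ = E₂(1 + λh₁) → λ(E₁h₂ − E₂h₁) = E₂ → λ = E₂/(E₁h₂ − E₂h₁).
λ = 40.1/(43.2×23.8 − 40.1×19.3) = 40.1/254.2 = 0.1577 per s.

0.158 per s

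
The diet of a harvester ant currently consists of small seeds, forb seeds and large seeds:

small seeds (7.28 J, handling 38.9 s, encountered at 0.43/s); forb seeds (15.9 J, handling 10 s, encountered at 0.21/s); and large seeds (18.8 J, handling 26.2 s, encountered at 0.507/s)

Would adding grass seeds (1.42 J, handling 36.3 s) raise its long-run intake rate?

No

Intake rate on the current diet: R = (0.43×7.28 + 0.21×15.9 + 0.507×18.8) / (1 + 0.43×38.9 + 0.21×10 + 0.507×26.2) = 16/33.11 = 0.4833 J/s.
Profitability of grass seeds: 1.42/36.3 = 0.03912 J/s.
Since 0.03912 < R, time spent handling grass seeds is better spent searching.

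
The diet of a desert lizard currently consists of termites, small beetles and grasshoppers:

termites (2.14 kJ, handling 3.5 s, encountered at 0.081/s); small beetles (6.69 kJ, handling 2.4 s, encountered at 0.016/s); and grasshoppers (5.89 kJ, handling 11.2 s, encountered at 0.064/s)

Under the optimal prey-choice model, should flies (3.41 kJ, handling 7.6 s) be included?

Yes

Current rate: (0.081×2.14 + 0.016×6.69 + 0.064×5.89)/(1 + 0.081×3.5 + 0.016×2.4 + 0.064×11.2) = 0.3224 kJ/s.
Profitability of flies: 3.41/7.6 = 0.4487 kJ/s.
0.4487 > 0.3224, so adding flies raises the average — include it.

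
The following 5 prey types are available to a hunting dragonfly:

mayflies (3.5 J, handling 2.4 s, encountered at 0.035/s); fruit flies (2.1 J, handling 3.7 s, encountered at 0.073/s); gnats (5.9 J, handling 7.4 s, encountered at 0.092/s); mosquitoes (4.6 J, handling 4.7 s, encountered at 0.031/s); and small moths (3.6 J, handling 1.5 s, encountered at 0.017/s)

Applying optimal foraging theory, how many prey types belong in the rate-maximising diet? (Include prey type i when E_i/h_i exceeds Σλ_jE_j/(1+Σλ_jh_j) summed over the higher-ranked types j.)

5

E/h in descending order: small moths 2.4, mayflies 1.46, mosquitoes 0.979, gnats 0.797, fruit flies 0.568 J/s. The optimal diet is the largest prefix of this list for which every included type satisfies E_i/h_i > R on the types above it.
Rate on top 1: 0.05968. mayflies: 1.46 > 0.05968 → include.
Rate on top 2: 0.1656. mosquitoes: 0.979 > 0.1656 → include.
Rate on top 3: 0.26. gnats: 0.797 > 0.26 → include.
Rate on top 4: 0.4489. fruit flies: 0.568 > 0.4489 → include.
Optimal diet: small moths, mayflies, mosquitoes, gnats, fruit flies — 5 of 5 types.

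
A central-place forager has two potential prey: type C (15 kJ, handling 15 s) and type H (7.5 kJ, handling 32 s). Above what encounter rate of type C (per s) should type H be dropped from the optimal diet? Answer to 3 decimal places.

At the threshold, the rate on type C alone equals the profitability of type H: λ·15/(1 + λ·15) = 7.5/32 = 0.2344.
Rearranging, λ(15 − 0.2344×15) = 0.2344, so λ = 0.2344/11.48 = 0.02041 per s.

0.020 per s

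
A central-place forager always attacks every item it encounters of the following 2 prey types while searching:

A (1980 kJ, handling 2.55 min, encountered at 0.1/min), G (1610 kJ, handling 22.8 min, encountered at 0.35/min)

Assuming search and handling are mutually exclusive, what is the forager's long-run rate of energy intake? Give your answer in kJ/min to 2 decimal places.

82.46 kJ/min

Energy encountered per unit search time: 0.1×1980 + 0.35×1610 = 761.5 kJ/min.
Handling time per unit search time: 0.1×2.55 + 0.35×22.8 = 8.235.
Rate = 761.5/(1 + 8.235) = 82.46 kJ/min.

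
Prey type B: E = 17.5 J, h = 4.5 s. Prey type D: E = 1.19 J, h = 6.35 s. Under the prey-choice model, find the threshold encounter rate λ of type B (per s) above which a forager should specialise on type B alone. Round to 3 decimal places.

At the threshold, the rate on type B alone equals the profitability of type D: λ·17.5/(1 + λ·4.5) = 1.19/6.35 = 0.1874.
Rearranging, λ(17.5 − 0.1874×4.5) = 0.1874, so λ = 0.1874/16.66 = 0.01125 per s.

0.011 per s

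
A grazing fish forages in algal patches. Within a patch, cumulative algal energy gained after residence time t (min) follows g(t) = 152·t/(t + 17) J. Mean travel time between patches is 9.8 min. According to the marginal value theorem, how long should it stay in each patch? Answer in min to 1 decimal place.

Maximise g(t)/(T+t): set derivative to zero → g'(t)(T+t) = g(t).
g'(t) = 152·17/(t + 17)². Setting 152·17/(t+17)² = 152t/[(t+17)(9.8+t)] gives 17(9.8+t) = t(t+17), so t² = 17×9.8 = 166.6.
t* = √166.6 = 12.91 min.

12.9 min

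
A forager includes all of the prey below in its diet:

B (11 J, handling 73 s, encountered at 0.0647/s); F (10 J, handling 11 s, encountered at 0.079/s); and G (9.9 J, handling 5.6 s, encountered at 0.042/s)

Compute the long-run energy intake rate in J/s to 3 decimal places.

Energy encountered per unit search time: 0.0647×11 + 0.079×10 + 0.042×9.9 = 1.917 J/s.
Handling time per unit search time: 0.0647×73 + 0.079×11 + 0.042×5.6 = 5.827.
Rate = 1.917/(1 + 5.827) = 0.2809 J/s.

0.281 J/s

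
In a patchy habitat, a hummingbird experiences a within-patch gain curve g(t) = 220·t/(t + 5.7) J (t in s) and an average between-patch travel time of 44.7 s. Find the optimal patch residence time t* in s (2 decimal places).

15.96 s

Optimal t* satisfies g'(t*) = g(t*)/(T + t*).
g'(t) = 220·5.7/(t + 5.7)². Setting 220·5.7/(t+5.7)² = 220t/[(t+5.7)(44.7+t)] gives 5.7(44.7+t) = t(t+5.7), so t² = 5.7×44.7 = 254.8.
t* = √254.8 = 15.96 s.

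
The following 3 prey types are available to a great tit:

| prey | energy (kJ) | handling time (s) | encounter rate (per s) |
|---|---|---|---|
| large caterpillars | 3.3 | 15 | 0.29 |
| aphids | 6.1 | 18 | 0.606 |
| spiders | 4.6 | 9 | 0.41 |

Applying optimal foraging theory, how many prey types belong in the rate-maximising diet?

1

E/h in descending order: spiders 0.511, aphids 0.339, large caterpillars 0.22 kJ/s. The optimal diet is the largest prefix of this list for which every included type satisfies E_i/h_i > R on the types above it.
Rate on top 1: 0.4021. aphids: 0.339 < 0.4021 → exclude; stop.
Optimal diet: spiders — 1 of 3 types.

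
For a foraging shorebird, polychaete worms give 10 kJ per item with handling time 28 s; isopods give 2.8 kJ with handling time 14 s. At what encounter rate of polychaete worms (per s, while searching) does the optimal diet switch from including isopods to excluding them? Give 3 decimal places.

Drop isopods once their profitability E₂/h₂ falls below the rate achievable on polychaete worms alone: E₂/h₂ = λE₁/(1 + λh₁).
Solve for λ: λE₁h₂ = E₂(1 + λh₁) → λ(E₁h₂ − E₂h₁) = E₂ → λ = E₂/(E₁h₂ − E₂h₁).
λ = 2.8/(10×14 − 2.8×28) = 2.8/61.6 = 0.04545 per s.

0.045 per s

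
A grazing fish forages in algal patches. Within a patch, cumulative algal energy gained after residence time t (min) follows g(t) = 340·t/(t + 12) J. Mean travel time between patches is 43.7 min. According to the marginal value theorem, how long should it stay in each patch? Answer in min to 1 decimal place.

Maximise g(t)/(T+t): set derivative to zero → g'(t)(T+t) = g(t).
g'(t) = 340·12/(t + 12)². Setting 340·12/(t+12)² = 340t/[(t+12)(43.7+t)] gives 12(43.7+t) = t(t+12), so t² = 12×43.7 = 524.4.
t* = √524.4 = 22.9 min.

22.9 min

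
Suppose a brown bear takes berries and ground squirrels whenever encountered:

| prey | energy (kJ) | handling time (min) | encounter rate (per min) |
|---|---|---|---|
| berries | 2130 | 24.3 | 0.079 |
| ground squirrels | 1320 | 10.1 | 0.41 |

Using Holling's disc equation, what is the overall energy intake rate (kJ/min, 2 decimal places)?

R = Σλ_iE_i / (1 + Σλ_ih_i)
Numerator: 0.079×2130 + 0.41×1320 = 709.5
Denominator: 1 + 0.079×24.3 + 0.41×10.1 = 7.061
R = 709.5/7.061 = 100.5 kJ/min

100.48 kJ/min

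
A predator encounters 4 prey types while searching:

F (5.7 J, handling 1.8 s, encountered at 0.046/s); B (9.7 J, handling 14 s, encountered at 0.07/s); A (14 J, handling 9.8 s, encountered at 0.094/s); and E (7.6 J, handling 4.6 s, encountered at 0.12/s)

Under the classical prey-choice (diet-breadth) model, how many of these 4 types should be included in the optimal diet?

3

Profitabilities (E/h, J/s): F 3.17, E 1.65, A 1.43, B 0.693. Add prey in this order while the next type's profitability exceeds the intake rate on those already taken.
Rate on top 1: 0.2421. E: 1.65 > 0.2421 → include.
Rate on top 2: 0.7183. A: 1.43 > 0.7183 → include.
Rate on top 3: 0.9743. B: 0.693 < 0.9743 → exclude; stop.
Optimal diet: F, E, A — 3 of 4 types.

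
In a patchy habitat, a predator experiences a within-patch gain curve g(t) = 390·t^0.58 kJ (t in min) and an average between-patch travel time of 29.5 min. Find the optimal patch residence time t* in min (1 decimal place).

By the marginal value theorem, leave when the instantaneous gain rate g'(t) equals the habitat-wide average g(t)/(T + t).
g'(t) = 0.58·390·t^-0.42. Setting 0.58·390·t^-0.42 = 390·t^0.58/(29.5+t) gives 0.58(29.5+t) = t, so 0.42·t = 0.58×29.5.
t* = 0.58×29.5/0.42 = 40.74 min.

40.7 min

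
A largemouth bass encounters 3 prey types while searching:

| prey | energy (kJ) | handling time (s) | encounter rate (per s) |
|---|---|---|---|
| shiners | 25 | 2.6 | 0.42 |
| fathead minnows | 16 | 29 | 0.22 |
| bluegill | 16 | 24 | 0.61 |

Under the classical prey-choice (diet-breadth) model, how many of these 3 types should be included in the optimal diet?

Profitabilities (E/h, kJ/s): shiners 9.62, bluegill 0.667, fathead minnows 0.552. Add prey in this order while the next type's profitability exceeds the intake rate on those already taken.
Rate on top 1: 5.019. bluegill: 0.667 < 5.019 → exclude; stop.
Optimal diet: shiners — 1 of 3 types.

1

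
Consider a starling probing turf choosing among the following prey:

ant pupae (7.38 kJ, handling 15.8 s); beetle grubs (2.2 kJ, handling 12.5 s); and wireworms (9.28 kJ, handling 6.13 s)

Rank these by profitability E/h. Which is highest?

wireworms

Profitability E/h (kJ/s): ant pupae = 7.38/15.8 = 0.467, beetle grubs = 2.2/12.5 = 0.176, wireworms = 9.28/6.13 = 1.51.
Ranked: wireworms > ant pupae > beetle grubs.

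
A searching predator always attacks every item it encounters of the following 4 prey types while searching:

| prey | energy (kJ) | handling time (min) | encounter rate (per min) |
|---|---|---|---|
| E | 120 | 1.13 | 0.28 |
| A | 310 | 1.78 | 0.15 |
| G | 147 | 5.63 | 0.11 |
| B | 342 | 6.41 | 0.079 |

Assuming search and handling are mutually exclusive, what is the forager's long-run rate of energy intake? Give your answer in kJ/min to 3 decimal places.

Energy encountered per unit search time: 0.28×120 + 0.15×310 + 0.11×147 + 0.079×342 = 123.3 kJ/min.
Handling time per unit search time: 0.28×1.13 + 0.15×1.78 + 0.11×5.63 + 0.079×6.41 = 1.709.
Rate = 123.3/(1 + 1.709) = 45.51 kJ/min.

45.509 kJ/min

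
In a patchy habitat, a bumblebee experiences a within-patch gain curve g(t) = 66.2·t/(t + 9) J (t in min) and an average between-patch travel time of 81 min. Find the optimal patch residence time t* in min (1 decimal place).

Maximise g(t)/(T+t): set derivative to zero → g'(t)(T+t) = g(t).
g'(t) = 66.2·9/(t + 9)². Setting 66.2·9/(t+9)² = 66.2t/[(t+9)(81+t)] gives 9(81+t) = t(t+9), so t² = 9×81 = 729.
t* = √729 = 27 min.

27.0 min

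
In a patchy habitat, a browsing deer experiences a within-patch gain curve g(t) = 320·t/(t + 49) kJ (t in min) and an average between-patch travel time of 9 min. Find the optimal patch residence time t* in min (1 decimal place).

21.0 min

By the marginal value theorem, leave when the instantaneous gain rate g'(t) equals the habitat-wide average g(t)/(T + t).
g'(t) = 320·49/(t + 49)². Setting 320·49/(t+49)² = 320t/[(t+49)(9+t)] gives 49(9+t) = t(t+49), so t² = 49×9 = 441.
t* = √441 = 21 min.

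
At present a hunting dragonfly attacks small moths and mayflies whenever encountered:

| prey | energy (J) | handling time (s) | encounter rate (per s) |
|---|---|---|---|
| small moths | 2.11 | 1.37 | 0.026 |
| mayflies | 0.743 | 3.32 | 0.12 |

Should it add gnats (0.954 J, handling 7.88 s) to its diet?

Yes

Intake rate on the current diet: R = (0.026×2.11 + 0.12×0.743) / (1 + 0.026×1.37 + 0.12×3.32) = 0.144/1.434 = 0.1004 J/s.
gnats: E/h = 0.954/7.88 = 0.1211 J/s.
0.1211 > 0.1004, so adding gnats raises the average — include it.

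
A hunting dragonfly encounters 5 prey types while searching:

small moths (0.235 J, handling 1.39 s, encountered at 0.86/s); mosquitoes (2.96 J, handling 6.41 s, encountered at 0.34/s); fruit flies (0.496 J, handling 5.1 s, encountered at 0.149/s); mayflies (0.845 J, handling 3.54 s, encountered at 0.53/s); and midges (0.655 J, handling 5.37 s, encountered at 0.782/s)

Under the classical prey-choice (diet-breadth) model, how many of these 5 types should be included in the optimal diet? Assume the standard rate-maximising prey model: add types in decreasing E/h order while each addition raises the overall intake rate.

E/h in descending order: mosquitoes 0.462, mayflies 0.239, small moths 0.169, midges 0.122, fruit flies 0.0973 J/s. The optimal diet is the largest prefix of this list for which every included type satisfies E_i/h_i > R on the types above it.
Rate on top 1: 0.3165. mayflies: 0.239 < 0.3165 → exclude; stop.
Optimal diet: mosquitoes — 1 of 5 types.

1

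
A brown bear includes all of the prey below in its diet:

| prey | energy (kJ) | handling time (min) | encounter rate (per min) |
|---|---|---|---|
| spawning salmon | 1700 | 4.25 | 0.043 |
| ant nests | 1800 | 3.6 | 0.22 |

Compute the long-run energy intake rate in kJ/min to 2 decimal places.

237.55 kJ/min

R = Σλ_iE_i / (1 + Σλ_ih_i)
Numerator: 0.043×1700 + 0.22×1800 = 469.1
Denominator: 1 + 0.043×4.25 + 0.22×3.6 = 1.975
R = 469.1/1.975 = 237.5 kJ/min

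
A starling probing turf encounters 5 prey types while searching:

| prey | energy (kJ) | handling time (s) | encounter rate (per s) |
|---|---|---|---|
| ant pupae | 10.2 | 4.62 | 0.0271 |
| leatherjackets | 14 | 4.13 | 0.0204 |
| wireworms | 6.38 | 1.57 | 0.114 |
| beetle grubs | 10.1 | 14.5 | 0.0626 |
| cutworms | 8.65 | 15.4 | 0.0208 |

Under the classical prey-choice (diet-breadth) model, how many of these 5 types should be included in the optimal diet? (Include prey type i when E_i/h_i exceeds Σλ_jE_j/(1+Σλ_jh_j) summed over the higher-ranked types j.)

Rank by E/h (kJ/s): wireworms 4.06, leatherjackets 3.39, ant pupae 2.21, beetle grubs 0.697, cutworms 0.562. Include each in turn until the next type's E/h falls below the running intake rate.
Rate on top 1: 0.6169. leatherjackets: 3.39 > 0.6169 → include.
Rate on top 2: 0.8018. ant pupae: 2.21 > 0.8018 → include.
Rate on top 3: 0.9286. beetle grubs: 0.697 < 0.9286 → exclude; stop.
Optimal diet: wireworms, leatherjackets, ant pupae — 3 of 5 types.

3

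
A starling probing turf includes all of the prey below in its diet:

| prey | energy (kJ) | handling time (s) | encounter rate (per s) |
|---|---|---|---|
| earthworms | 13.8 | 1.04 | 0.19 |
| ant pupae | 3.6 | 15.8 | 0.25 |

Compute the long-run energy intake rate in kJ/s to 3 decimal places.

R = (0.19×13.8 + 0.25×3.6) / (1 + 0.19×1.04 + 0.25×15.8) = 3.522/5.148 = 0.6842 kJ/s.

0.684 kJ/s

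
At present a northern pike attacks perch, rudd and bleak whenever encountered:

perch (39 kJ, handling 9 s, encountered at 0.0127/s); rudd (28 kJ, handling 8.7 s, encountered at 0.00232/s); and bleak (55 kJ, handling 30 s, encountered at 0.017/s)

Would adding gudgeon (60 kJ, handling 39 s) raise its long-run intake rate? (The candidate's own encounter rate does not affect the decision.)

Yes

Intake rate on the current diet: R = (0.0127×39 + 0.00232×28 + 0.017×55) / (1 + 0.0127×9 + 0.00232×8.7 + 0.017×30) = 1.495/1.644 = 0.9093 kJ/s.
gudgeon: E/h = 60/39 = 1.538 kJ/s.
1.538 > 0.9093, so adding gudgeon raises the average — include it.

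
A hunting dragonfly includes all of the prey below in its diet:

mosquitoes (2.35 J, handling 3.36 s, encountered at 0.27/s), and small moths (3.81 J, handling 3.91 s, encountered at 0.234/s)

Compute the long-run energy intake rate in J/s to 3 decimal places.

Energy encountered per unit search time: 0.27×2.35 + 0.234×3.81 = 1.526 J/s.
Handling time per unit search time: 0.27×3.36 + 0.234×3.91 = 1.822.
Rate = 1.526/(1 + 1.822) = 0.5407 J/s.

0.541 J/s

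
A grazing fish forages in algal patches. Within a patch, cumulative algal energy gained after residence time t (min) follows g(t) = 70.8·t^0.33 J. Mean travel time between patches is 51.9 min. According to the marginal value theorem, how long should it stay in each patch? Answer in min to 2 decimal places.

By the marginal value theorem, leave when the instantaneous gain rate g'(t) equals the habitat-wide average g(t)/(T + t).
g'(t) = 0.33·70.8·t^-0.67. Setting 0.33·70.8·t^-0.67 = 70.8·t^0.33/(51.9+t) gives 0.33(51.9+t) = t, so 0.67·t = 0.33×51.9.
t* = 0.33×51.9/0.67 = 25.56 min.

25.56 min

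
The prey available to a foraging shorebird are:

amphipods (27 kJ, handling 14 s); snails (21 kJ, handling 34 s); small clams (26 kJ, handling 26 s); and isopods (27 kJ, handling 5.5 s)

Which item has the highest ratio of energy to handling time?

Profitability E/h (kJ/s): amphipods = 27/14 = 1.93, snails = 21/34 = 0.618, small clams = 26/26 = 1, isopods = 27/5.5 = 4.91.
Ranked: isopods > amphipods > small clams > snails.

isopods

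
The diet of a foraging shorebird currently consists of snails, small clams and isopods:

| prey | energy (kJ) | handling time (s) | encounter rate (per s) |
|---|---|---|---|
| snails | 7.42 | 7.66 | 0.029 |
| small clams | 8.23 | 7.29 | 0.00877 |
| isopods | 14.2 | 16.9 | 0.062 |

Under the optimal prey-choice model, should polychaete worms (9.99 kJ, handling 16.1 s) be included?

On snails, small clams and isopods alone, R = ΣλE/(1+Σλh) = 1.168/2.334 = 0.5004 kJ/s.
polychaete worms: E/h = 9.99/16.1 = 0.6205 kJ/s.
0.6205 > 0.5004, so adding polychaete worms raises the average — include it.

Yes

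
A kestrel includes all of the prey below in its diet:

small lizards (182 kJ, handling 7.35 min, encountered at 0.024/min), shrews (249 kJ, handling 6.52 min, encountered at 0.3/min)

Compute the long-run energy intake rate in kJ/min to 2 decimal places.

25.24 kJ/min

Energy encountered per unit search time: 0.024×182 + 0.3×249 = 79.07 kJ/min.
Handling time per unit search time: 0.024×7.35 + 0.3×6.52 = 2.132.
Rate = 79.07/(1 + 2.132) = 25.24 kJ/min.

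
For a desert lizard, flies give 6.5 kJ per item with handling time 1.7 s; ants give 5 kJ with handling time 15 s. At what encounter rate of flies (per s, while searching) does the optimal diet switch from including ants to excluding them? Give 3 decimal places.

Drop ants once their profitability E₂/h₂ falls below the rate achievable on flies alone: E₂/h₂ = λE₁/(1 + λh₁).
Solve for λ: λE₁h₂ = E₂(1 + λh₁) → λ(E₁h₂ − E₂h₁) = E₂ → λ = E₂/(E₁h₂ − E₂h₁).
λ = 5/(6.5×15 − 5×1.7) = 5/89 = 0.05618 per s.

0.056 per s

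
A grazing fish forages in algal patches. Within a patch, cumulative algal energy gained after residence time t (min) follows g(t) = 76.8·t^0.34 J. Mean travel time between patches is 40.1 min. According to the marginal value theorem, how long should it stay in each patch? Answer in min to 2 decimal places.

20.66 min

By the marginal value theorem, leave when the instantaneous gain rate g'(t) equals the habitat-wide average g(t)/(T + t).
g'(t) = 0.34·76.8·t^-0.66. Setting 0.34·76.8·t^-0.66 = 76.8·t^0.34/(40.1+t) gives 0.34(40.1+t) = t, so 0.66·t = 0.34×40.1.
t* = 0.34×40.1/0.66 = 20.66 min.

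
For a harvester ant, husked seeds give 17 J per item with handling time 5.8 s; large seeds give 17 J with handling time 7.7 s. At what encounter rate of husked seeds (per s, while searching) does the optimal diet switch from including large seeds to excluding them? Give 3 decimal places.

0.526 per s

Drop large seeds once their profitability E₂/h₂ falls below the rate achievable on husked seeds alone: E₂/h₂ = λE₁/(1 + λh₁).
Solve for λ: λE₁h₂ = E₂(1 + λh₁) → λ(E₁h₂ − E₂h₁) = E₂ → λ = E₂/(E₁h₂ − E₂h₁).
λ = 17/(17×7.7 − 17×5.8) = 17/32.3 = 0.5263 per s.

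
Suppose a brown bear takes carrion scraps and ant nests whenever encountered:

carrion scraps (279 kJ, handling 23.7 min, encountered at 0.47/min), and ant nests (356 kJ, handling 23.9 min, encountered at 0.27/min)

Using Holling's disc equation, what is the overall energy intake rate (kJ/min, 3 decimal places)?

12.223 kJ/min

Energy encountered per unit search time: 0.47×279 + 0.27×356 = 227.2 kJ/min.
Handling time per unit search time: 0.47×23.7 + 0.27×23.9 = 17.59.
Rate = 227.2/(1 + 17.59) = 12.22 kJ/min.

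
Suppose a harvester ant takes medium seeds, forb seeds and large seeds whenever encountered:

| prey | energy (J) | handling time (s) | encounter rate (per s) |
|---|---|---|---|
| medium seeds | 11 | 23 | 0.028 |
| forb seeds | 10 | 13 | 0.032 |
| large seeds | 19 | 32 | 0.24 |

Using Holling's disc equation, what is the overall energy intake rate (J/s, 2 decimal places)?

R = (0.028×11 + 0.032×10 + 0.24×19) / (1 + 0.028×23 + 0.032×13 + 0.24×32) = 5.188/9.74 = 0.5326 J/s.

0.53 J/s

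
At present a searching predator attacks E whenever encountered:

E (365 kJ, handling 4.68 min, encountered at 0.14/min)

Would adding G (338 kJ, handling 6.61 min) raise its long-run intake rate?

Intake rate on the current diet: R = (0.14×365) / (1 + 0.14×4.68) = 51.1/1.655 = 30.87 kJ/min.
Profitability of G: 338/6.61 = 51.13 kJ/min.
Since 51.13 > R, including G increases the long-run rate.

Yes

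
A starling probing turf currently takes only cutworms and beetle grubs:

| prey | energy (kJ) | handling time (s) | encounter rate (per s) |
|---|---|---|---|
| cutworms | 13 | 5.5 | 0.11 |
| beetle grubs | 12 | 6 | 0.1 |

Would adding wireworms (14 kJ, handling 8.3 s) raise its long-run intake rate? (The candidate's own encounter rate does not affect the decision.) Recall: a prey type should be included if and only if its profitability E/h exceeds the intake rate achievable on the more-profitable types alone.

Intake rate on the current diet: R = (0.11×13 + 0.1×12) / (1 + 0.11×5.5 + 0.1×6) = 2.63/2.205 = 1.193 kJ/s.
Profitability of wireworms: 14/8.3 = 1.687 kJ/s.
Since 1.687 > R, including wireworms increases the long-run rate.

Yes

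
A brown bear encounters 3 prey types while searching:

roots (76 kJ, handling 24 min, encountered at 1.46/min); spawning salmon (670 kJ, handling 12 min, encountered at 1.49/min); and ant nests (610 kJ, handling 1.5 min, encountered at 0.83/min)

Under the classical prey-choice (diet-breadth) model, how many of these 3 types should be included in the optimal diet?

1

Rank by E/h (kJ/min): ant nests 407, spawning salmon 55.8, roots 3.17. Include each in turn until the next type's E/h falls below the running intake rate.
Rate on top 1: 225.5. spawning salmon: 55.8 < 225.5 → exclude; stop.
Optimal diet: ant nests — 1 of 3 types.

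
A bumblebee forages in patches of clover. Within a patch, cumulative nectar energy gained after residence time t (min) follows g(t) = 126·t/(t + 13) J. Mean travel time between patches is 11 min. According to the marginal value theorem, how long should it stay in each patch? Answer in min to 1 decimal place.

12.0 min

By the marginal value theorem, leave when the instantaneous gain rate g'(t) equals the habitat-wide average g(t)/(T + t).
g'(t) = 126·13/(t + 13)². Setting 126·13/(t+13)² = 126t/[(t+13)(11+t)] gives 13(11+t) = t(t+13), so t² = 13×11 = 143.
t* = √143 = 11.96 min.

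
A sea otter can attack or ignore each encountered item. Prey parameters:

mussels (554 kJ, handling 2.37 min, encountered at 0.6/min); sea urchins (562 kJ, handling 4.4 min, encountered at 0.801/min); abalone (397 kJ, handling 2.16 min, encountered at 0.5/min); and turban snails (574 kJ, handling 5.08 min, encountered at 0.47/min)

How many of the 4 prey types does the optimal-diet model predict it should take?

2

E/h in descending order: mussels 234, abalone 184, sea urchins 128, turban snails 113 kJ/min. The optimal diet is the largest prefix of this list for which every included type satisfies E_i/h_i > R on the types above it.
Rate on top 1: 137.2. abalone: 184 > 137.2 → include.
Rate on top 2: 151.6. sea urchins: 128 < 151.6 → exclude; stop.
Optimal diet: mussels, abalone — 2 of 4 types.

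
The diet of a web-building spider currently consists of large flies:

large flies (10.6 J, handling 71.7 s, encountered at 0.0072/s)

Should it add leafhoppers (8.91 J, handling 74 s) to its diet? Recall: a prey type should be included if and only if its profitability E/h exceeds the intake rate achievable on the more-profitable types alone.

On large flies alone, R = ΣλE/(1+Σλh) = 0.07632/1.516 = 0.05034 J/s.
Profitability of leafhoppers: 8.91/74 = 0.1204 J/s.
Since 0.1204 > R, including leafhoppers increases the long-run rate.

Yes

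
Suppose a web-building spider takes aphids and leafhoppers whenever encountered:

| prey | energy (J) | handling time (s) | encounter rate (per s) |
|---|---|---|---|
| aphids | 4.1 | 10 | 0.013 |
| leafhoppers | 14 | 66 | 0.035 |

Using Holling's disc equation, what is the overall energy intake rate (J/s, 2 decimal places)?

0.16 J/s

R = Σλ_iE_i / (1 + Σλ_ih_i)
Numerator: 0.013×4.1 + 0.035×14 = 0.5433
Denominator: 1 + 0.013×10 + 0.035×66 = 3.44
R = 0.5433/3.44 = 0.1579 J/s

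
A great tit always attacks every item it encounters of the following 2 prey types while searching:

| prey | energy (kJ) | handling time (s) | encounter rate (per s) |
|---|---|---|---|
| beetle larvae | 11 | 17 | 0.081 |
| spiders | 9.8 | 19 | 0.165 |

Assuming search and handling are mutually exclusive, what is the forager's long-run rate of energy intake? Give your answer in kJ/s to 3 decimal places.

R = (0.081×11 + 0.165×9.8) / (1 + 0.081×17 + 0.165×19) = 2.508/5.512 = 0.455 kJ/s.

0.455 kJ/s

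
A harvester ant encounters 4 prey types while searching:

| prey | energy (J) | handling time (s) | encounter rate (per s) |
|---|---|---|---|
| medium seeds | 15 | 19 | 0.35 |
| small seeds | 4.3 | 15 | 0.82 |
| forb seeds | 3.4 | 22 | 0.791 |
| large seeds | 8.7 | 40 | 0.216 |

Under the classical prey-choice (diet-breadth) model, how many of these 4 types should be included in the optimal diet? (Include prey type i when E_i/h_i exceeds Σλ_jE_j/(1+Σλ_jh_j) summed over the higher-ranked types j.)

Rank by E/h (J/s): medium seeds 0.789, small seeds 0.287, large seeds 0.217, forb seeds 0.155. Include each in turn until the next type's E/h falls below the running intake rate.
Rate on top 1: 0.6863. small seeds: 0.287 < 0.6863 → exclude; stop.
Optimal diet: medium seeds — 1 of 4 types.

1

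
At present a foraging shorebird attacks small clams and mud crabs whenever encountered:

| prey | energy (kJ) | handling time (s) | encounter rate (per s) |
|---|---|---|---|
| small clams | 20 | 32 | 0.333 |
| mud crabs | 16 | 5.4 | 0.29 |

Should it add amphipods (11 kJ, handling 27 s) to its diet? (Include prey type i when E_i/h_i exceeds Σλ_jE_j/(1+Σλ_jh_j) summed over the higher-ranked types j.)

No

Current rate: (0.333×20 + 0.29×16)/(1 + 0.333×32 + 0.29×5.4) = 0.8546 kJ/s.
Profitability of amphipods: 11/27 = 0.4074 kJ/s.
0.4074 < 0.8546, so adding amphipods would lower the average — exclude it.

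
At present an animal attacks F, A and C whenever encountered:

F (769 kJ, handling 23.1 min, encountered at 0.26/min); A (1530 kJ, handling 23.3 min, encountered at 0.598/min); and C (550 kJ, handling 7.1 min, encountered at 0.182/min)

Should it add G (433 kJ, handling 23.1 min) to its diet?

Current rate: (0.26×769 + 0.598×1530 + 0.182×550)/(1 + 0.26×23.1 + 0.598×23.3 + 0.182×7.1) = 54.65 kJ/min.
Profitability of G: 433/23.1 = 18.74 kJ/min.
18.74 < 54.65, so adding G would lower the average — exclude it.

No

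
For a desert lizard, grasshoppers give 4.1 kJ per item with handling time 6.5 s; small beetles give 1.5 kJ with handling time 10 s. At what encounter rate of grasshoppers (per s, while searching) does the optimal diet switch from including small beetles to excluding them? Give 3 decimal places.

0.048 per s

Drop small beetles once their profitability E₂/h₂ falls below the rate achievable on grasshoppers alone: E₂/h₂ = λE₁/(1 + λh₁).
Solve for λ: λE₁h₂ = E₂(1 + λh₁) → λ(E₁h₂ − E₂h₁) = E₂ → λ = E₂/(E₁h₂ − E₂h₁).
λ = 1.5/(4.1×10 − 1.5×6.5) = 1.5/31.25 = 0.048 per s.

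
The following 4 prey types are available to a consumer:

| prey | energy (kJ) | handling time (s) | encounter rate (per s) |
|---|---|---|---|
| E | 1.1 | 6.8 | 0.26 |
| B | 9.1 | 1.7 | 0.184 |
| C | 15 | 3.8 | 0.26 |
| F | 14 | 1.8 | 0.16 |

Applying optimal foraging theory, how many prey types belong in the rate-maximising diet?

Rank by E/h (kJ/s): F 7.78, B 5.35, C 3.95, E 0.162. Include each in turn until the next type's E/h falls below the running intake rate.
Rate on top 1: 1.739. B: 5.35 > 1.739 → include.
Rate on top 2: 2.445. C: 3.95 > 2.445 → include.
Rate on top 3: 3.019. E: 0.162 < 3.019 → exclude; stop.
Optimal diet: F, B, C — 3 of 4 types.

3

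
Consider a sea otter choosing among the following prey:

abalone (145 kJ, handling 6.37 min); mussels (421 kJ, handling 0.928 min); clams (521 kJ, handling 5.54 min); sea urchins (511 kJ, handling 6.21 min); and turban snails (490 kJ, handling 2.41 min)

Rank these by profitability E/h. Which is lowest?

In descending order of E/h:
mussels: 421/0.928 = 454 kJ/min
turban snails: 490/2.41 = 203 kJ/min
clams: 521/5.54 = 94 kJ/min
sea urchins: 511/6.21 = 82.3 kJ/min
abalone: 145/6.37 = 22.8 kJ/min

abalone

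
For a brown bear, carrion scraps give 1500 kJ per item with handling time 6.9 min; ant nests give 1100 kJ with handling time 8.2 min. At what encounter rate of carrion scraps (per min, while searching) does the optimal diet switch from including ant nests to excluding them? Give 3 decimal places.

Drop ant nests once their profitability E₂/h₂ falls below the rate achievable on carrion scraps alone: E₂/h₂ = λE₁/(1 + λh₁).
Solve for λ: λE₁h₂ = E₂(1 + λh₁) → λ(E₁h₂ − E₂h₁) = E₂ → λ = E₂/(E₁h₂ − E₂h₁).
λ = 1100/(1500×8.2 − 1100×6.9) = 1100/4710 = 0.2335 per min.

0.234 per min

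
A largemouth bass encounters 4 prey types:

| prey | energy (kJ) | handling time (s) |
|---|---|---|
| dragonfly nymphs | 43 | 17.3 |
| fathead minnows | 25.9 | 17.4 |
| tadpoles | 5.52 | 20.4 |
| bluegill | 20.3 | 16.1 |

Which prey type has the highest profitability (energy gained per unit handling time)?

dragonfly nymphs

In descending order of E/h:
dragonfly nymphs: 43/17.3 = 2.49 kJ/s
fathead minnows: 25.9/17.4 = 1.49 kJ/s
bluegill: 20.3/16.1 = 1.26 kJ/s
tadpoles: 5.52/20.4 = 0.271 kJ/s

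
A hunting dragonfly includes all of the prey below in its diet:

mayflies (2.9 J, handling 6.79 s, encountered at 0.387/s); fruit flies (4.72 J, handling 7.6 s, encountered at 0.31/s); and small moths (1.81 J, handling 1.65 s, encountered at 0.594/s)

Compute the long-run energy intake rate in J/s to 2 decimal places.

R = Σλ_iE_i / (1 + Σλ_ih_i)
Numerator: 0.387×2.9 + 0.31×4.72 + 0.594×1.81 = 3.661
Denominator: 1 + 0.387×6.79 + 0.31×7.6 + 0.594×1.65 = 6.964
R = 3.661/6.964 = 0.5257 J/s

0.53 J/s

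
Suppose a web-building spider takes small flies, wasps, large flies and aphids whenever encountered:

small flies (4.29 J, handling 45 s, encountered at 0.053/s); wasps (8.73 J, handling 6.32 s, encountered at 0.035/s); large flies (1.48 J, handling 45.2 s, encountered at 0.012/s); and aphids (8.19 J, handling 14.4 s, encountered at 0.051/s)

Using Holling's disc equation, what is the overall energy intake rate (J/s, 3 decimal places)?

R = (0.053×4.29 + 0.035×8.73 + 0.012×1.48 + 0.051×8.19) / (1 + 0.053×45 + 0.035×6.32 + 0.012×45.2 + 0.051×14.4) = 0.9684/4.883 = 0.1983 J/s.

0.198 J/s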